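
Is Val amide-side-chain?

No

The amide-side-chain residues are Asn (N) and Gln (Q).
Valine is not in this group.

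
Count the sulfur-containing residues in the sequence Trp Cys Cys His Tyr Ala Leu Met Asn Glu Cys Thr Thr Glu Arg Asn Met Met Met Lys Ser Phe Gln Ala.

Cysteine (C, thiol) and methionine (M, thioether) are the two sulfur-containing amino acids.
Matching residues: Cys2, Cys3, Met8, Cys11, Met17, Met18, Met19.

7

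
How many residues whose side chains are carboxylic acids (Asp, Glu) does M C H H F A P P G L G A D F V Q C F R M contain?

1

Matching residues: D13.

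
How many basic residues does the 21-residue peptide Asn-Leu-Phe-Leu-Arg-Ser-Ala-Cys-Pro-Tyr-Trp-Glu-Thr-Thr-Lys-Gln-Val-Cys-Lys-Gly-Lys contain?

K, R, and H are the three residues with basic side chains (ε-amine, guanidinium, and imidazole respectively).
Matching residues: Arg5, Lys15, Lys19, Lys21.

4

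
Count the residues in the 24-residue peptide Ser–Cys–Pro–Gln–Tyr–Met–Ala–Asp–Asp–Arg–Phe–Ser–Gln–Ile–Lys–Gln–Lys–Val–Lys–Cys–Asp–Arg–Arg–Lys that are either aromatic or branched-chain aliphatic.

Aromatic: F, W, Y. Branched-chain aliphatic: I, L, V.
Aromatic residues here: Tyr5, Phe11 (2).
Branched-chain aliphatic residues here: Ile14, Val18 (2).
The two groups share no amino acid, so total = 2 + 2 = 4.

4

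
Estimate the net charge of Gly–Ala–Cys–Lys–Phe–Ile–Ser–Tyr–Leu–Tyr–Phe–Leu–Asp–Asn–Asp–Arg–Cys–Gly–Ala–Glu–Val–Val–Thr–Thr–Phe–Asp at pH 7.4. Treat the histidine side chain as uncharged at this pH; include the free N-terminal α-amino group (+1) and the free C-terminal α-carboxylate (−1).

-2

The side chains ionized at physiological pH are Lys/Arg (+1) and Asp/Glu (−1); with His treated as neutral, nothing else contributes.
Positive (K, R): Lys4, Arg16 → +2.
Negative (D, E): Asp13, Asp15, Glu20, Asp26 → −4.
The N-terminus (+1) and C-terminus (−1) cancel.
Net charge = (+2) + (−4) = −2.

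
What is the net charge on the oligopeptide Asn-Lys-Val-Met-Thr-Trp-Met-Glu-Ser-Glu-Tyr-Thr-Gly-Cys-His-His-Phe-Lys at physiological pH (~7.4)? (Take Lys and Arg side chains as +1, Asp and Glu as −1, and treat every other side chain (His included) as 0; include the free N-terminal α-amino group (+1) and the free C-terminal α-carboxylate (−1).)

0

Positive (K, R): Lys2, Lys18 → +2.
Negative (D, E): Glu8, Glu10 → −2.
The N-terminus (+1) and C-terminus (−1) cancel.
Net charge = (+2) + (−2) = 0.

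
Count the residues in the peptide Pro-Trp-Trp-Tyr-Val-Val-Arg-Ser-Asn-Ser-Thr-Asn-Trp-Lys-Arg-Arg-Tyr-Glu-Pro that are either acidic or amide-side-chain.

Acidic: D, E. Amide-side-chain: N, Q.
Acidic residues here: Glu18 (1).
Amide-side-chain residues here: Asn9, Asn12 (2).
The two groups share no amino acid, so total = 1 + 2 = 3.

3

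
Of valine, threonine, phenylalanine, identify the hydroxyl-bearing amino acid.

threonine

Serine (S), threonine (T), and tyrosine (Y) each carry a hydroxyl group on the side chain.
Of the listed options, only threonine belongs to this group.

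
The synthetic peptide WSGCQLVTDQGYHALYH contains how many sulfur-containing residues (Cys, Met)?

Matching residues: C4.

1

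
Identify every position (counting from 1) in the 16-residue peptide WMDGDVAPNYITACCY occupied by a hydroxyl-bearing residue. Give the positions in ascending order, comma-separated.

10, 12, 16

Serine (S), threonine (T), and tyrosine (Y) each carry a hydroxyl group on the side chain.
Matching residues: Y10, T12, Y16.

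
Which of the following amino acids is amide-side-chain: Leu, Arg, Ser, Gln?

Only N (asparagine) and Q (glutamine) carry a side-chain carboxamide.
Of the listed options, only Gln belongs to this group.

Gln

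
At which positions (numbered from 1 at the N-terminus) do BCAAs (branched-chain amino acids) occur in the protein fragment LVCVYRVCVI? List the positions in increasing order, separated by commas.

1, 2, 4, 7, 9, 10

Valine (V), leucine (L), and isoleucine (I) are the branched-chain amino acids.
Matching residues: L1, V2, V4, V7, V9, I10.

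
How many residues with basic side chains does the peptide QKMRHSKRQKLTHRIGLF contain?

8

K, R, and H are the three residues with basic side chains (ε-amine, guanidinium, and imidazole respectively).
Matching residues: K2, R4, H5, K7, R8, K10, H13, R14.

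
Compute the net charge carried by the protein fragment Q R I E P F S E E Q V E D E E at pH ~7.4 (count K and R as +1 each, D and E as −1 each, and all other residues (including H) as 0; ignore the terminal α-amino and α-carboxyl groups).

Positive (K, R): R2 → +1.
Negative (D, E): E4, E8, E9, E12, D13, E14, E15 → −7.
Net charge = (+1) + (−7) = −6.

-6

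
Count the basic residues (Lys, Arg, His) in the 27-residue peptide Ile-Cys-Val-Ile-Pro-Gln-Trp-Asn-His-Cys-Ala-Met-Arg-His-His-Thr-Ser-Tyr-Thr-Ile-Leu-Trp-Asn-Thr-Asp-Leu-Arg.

5

Matching residues: His9, Arg13, His14, His15, Arg27.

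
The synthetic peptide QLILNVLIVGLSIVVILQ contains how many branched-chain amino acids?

13

The BCAAs are Val, Leu, and Ile — aliphatic side chains with a branch point.
Matching residues: L2, I3, L4, V6, L7, I8, V9, L11, I13, V14, V15, I16, L17.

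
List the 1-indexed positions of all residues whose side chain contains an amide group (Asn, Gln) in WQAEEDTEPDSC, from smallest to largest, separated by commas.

Matching residues: Q2.

2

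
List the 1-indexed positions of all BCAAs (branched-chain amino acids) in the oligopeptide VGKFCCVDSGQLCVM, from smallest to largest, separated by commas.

The BCAAs are Val, Leu, and Ile — aliphatic side chains with a branch point.
Matching residues: V1, V7, L12, V14.

1, 7, 12, 14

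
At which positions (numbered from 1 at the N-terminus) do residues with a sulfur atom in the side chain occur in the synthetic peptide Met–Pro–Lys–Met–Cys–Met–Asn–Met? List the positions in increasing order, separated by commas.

Only Cys (C) and Met (M) have a sulfur atom in the side chain.
Matching residues: Met1, Met4, Cys5, Met6, Met8.

1, 4, 5, 6, 8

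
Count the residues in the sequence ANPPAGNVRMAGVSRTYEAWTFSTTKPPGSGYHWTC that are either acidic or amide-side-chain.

Acidic: D, E. Amide-side-chain: N, Q.
Acidic residues here: E18 (1).
Amide-side-chain residues here: N2, N7 (2).
The two groups share no amino acid, so total = 1 + 2 = 3.

3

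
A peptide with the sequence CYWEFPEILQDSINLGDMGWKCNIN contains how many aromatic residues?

4

F, W, and Y each carry an aromatic ring on the side chain.
Matching residues: Y2, W3, F5, W20.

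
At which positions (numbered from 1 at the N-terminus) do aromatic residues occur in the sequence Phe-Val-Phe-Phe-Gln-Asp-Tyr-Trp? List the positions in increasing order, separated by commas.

The aromatic amino acids are Phe (F, benzyl), Trp (W, indole), and Tyr (Y, phenol).
Matching residues: Phe1, Phe3, Phe4, Tyr7, Trp8.

1, 3, 4, 7, 8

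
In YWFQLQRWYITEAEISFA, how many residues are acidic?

2

Aspartate (D) and glutamate (E) have carboxylic-acid side chains and are the acidic amino acids.
Matching residues: E12, E14.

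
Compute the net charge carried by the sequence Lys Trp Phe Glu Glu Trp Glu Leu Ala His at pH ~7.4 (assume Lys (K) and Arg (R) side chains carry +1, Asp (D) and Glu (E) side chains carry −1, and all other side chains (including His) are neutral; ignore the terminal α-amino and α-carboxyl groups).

-2

Positive (K, R): Lys1 → +1.
Negative (D, E): Glu4, Glu5, Glu7 → −3.
Net charge = (+1) + (−3) = −2.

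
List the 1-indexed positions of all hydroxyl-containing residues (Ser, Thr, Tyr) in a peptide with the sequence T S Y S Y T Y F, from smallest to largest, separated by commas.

Matching residues: T1, S2, Y3, S4, Y5, T6, Y7.

1, 2, 3, 4, 5, 6, 7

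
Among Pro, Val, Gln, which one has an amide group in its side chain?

The amide-side-chain residues are Asn (N) and Gln (Q).
Of the listed options, only Gln belongs to this group.

Gln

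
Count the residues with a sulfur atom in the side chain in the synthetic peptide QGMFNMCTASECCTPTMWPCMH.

8

The sulfur-bearing residues are cysteine (–SH) and methionine (–S–CH₃).
Matching residues: M3, M6, C7, C12, C13, M17, C20, M21.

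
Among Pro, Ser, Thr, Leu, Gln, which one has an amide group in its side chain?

The amide-side-chain residues are Asn (N) and Gln (Q).
Of the listed options, only Gln belongs to this group.

Gln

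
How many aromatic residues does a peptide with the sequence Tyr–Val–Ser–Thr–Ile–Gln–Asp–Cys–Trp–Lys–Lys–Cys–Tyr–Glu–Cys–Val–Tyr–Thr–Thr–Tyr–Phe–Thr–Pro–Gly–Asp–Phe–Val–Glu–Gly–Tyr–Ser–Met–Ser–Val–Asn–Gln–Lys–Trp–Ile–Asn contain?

9

The aromatic amino acids are Phe (F, benzyl), Trp (W, indole), and Tyr (Y, phenol).
Matching residues: Tyr1, Trp9, Tyr13, Tyr17, Tyr20, Phe21, Phe26, Tyr30, Trp38.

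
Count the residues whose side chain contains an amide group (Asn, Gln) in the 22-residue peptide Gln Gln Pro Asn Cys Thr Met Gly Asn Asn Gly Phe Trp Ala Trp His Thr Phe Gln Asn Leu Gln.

Matching residues: Gln1, Gln2, Asn4, Asn9, Asn10, Gln19, Asn20, Gln22.

8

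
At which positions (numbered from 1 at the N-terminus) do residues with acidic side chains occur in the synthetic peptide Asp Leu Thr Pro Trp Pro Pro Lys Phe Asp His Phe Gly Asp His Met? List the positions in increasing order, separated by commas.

1, 10, 14

Only D (aspartate) and E (glutamate) carry a side-chain carboxylic acid.
Matching residues: Asp1, Asp10, Asp14.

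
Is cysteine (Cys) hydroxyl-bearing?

No

S, T, and Y are the three residues with a side-chain hydroxyl.
Cysteine is not in this group.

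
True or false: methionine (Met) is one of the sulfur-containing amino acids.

True

The sulfur-bearing residues are cysteine (–SH) and methionine (–S–CH₃).
Methionine is in this group.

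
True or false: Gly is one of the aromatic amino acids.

False

Phenylalanine (F), tryptophan (W), and tyrosine (Y) have aromatic ring side chains.
Glycine is not in this group.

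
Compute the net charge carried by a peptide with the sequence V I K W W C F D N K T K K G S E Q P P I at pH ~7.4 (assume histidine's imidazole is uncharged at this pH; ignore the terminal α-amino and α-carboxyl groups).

+2

The side chains ionized at physiological pH are Lys/Arg (+1) and Asp/Glu (−1); with His treated as neutral, nothing else contributes.
Positive (K, R): K3, K10, K12, K13 → +4.
Negative (D, E): D8, E16 → −2.
Net charge = (+4) + (−2) = +2.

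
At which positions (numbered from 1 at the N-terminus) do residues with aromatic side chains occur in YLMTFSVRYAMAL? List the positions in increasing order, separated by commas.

Phenylalanine (F), tryptophan (W), and tyrosine (Y) have aromatic ring side chains.
Matching residues: Y1, F5, Y9.

1, 5, 9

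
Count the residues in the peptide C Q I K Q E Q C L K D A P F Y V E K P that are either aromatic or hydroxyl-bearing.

2

Aromatic: F, W, Y. Hydroxyl-bearing: S, T, Y.
Aromatic residues here: F14, Y15 (2).
Hydroxyl-bearing residues here: Y15 (1).
Y is in both groups, so the 1 Y residue must not be double-counted.
Total = 2 + 1 − 1 = 2.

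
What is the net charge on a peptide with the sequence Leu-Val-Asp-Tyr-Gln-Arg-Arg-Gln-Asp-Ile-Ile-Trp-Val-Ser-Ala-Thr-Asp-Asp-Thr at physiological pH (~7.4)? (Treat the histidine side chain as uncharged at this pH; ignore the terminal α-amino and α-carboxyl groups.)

-2

The side chains ionized at physiological pH are Lys/Arg (+1) and Asp/Glu (−1); with His treated as neutral, nothing else contributes.
Positive (K, R): Arg6, Arg7 → +2.
Negative (D, E): Asp3, Asp9, Asp17, Asp18 → −4.
Net charge = (+2) + (−4) = −2.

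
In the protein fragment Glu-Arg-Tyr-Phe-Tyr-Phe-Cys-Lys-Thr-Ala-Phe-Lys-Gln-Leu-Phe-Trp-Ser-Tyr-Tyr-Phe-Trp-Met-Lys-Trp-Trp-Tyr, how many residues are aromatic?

14

The aromatic amino acids are Phe (F, benzyl), Trp (W, indole), and Tyr (Y, phenol).
Matching residues: Tyr3, Phe4, Tyr5, Phe6, Phe11, Phe15, Trp16, Tyr18, Tyr19, Phe20, Trp21, Trp24, Trp25, Tyr26.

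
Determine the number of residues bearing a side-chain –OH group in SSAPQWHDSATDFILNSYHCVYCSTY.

The –OH-bearing residues are Ser, Thr (aliphatic alcohols), and Tyr (phenol).
Matching residues: S1, S2, S9, T11, S17, Y18, Y22, S24, T25, Y26.

10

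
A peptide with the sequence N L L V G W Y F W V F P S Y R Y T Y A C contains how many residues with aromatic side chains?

F, W, and Y each carry an aromatic ring on the side chain.
Matching residues: W6, Y7, F8, W9, F11, Y14, Y16, Y18.

8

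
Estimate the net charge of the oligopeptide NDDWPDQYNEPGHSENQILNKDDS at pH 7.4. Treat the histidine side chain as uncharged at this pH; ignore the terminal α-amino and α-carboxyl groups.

-6

The side chains ionized at physiological pH are Lys/Arg (+1) and Asp/Glu (−1); with His treated as neutral, nothing else contributes.
Positive (K, R): K21 → +1.
Negative (D, E): D2, D3, D6, E10, E15, D22, D23 → −7.
Net charge = (+1) + (−7) = −6.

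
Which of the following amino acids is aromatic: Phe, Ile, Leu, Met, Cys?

The aromatic amino acids are Phe (F, benzyl), Trp (W, indole), and Tyr (Y, phenol).
Of the listed options, only Phe belongs to this group.

Phe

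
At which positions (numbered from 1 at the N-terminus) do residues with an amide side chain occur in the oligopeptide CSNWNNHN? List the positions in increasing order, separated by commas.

The amide-side-chain residues are Asn (N) and Gln (Q).
Matching residues: N3, N5, N6, N8.

3, 5, 6, 8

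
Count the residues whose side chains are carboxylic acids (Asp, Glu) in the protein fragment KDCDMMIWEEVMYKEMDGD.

7

Matching residues: D2, D4, E9, E10, E15, D17, D19.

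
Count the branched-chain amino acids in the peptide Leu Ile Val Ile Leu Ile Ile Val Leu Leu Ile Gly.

V, L, and I make up the branched-chain aliphatic group.
Matching residues: Leu1, Ile2, Val3, Ile4, Leu5, Ile6, Ile7, Val8, Leu9, Leu10, Ile11.

11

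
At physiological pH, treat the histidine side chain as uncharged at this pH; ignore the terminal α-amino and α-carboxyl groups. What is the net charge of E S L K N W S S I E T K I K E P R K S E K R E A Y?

+2

The side chains ionized at physiological pH are Lys/Arg (+1) and Asp/Glu (−1); with His treated as neutral, nothing else contributes.
Positive (K, R): K4, K12, K14, R17, K18, K21, R22 → +7.
Negative (D, E): E1, E10, E15, E20, E23 → −5.
Net charge = (+7) + (−5) = +2.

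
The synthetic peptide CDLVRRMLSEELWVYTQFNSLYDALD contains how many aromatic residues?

4

The aromatic amino acids are Phe (F, benzyl), Trp (W, indole), and Tyr (Y, phenol).
Matching residues: W13, Y15, F18, Y22.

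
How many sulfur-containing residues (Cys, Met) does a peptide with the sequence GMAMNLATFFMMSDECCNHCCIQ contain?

8

Matching residues: M2, M4, M11, M12, C16, C17, C20, C21.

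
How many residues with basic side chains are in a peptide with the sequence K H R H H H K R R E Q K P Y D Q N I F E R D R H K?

The basic amino acids are Lys (K), Arg (R), and His (H).
Matching residues: K1, H2, R3, H4, H5, H6, K7, R8, R9, K12, R21, R23, H24, K25.

14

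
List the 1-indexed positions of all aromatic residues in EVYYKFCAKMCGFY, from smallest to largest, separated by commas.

3, 4, 6, 13, 14

The aromatic amino acids are Phe (F, benzyl), Trp (W, indole), and Tyr (Y, phenol).
Matching residues: Y3, Y4, F6, F13, Y14.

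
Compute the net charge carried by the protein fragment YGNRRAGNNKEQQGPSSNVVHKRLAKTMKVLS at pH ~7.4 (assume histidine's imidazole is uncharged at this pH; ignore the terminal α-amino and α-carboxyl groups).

The side chains ionized at physiological pH are Lys/Arg (+1) and Asp/Glu (−1); with His treated as neutral, nothing else contributes.
Positive (K, R): R4, R5, K10, K22, R23, K26, K29 → +7.
Negative (D, E): E11 → −1.
Net charge = (+7) + (−1) = +6.

+6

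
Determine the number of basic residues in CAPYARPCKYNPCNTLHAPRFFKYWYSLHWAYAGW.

The basic amino acids are Lys (K), Arg (R), and His (H).
Matching residues: R6, K9, H17, R20, K23, H29.

6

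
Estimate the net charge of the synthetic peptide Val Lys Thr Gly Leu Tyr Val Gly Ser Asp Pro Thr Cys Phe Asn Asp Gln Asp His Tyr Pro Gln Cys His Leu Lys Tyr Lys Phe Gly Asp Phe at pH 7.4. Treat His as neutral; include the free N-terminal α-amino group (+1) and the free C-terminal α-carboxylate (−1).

The side chains ionized at physiological pH are Lys/Arg (+1) and Asp/Glu (−1); with His treated as neutral, nothing else contributes.
Positive (K, R): Lys2, Lys26, Lys28 → +3.
Negative (D, E): Asp10, Asp16, Asp18, Asp31 → −4.
The N-terminus (+1) and C-terminus (−1) cancel.
Net charge = (+3) + (−4) = −1.

-1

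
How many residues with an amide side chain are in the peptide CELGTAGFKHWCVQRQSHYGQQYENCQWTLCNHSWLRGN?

8

The amide-side-chain residues are Asn (N) and Gln (Q).
Matching residues: Q14, Q16, Q21, Q22, N25, Q27, N32, N39.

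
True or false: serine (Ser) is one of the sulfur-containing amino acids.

Only Cys (C) and Met (M) have a sulfur atom in the side chain.
Serine is not in this group.

False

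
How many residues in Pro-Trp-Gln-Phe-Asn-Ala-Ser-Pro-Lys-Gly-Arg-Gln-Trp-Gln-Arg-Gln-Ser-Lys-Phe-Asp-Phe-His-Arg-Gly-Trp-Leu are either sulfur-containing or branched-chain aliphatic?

1

Sulfur-containing: C, M. Branched-chain aliphatic: I, L, V.
Sulfur-containing residues here: none (0).
Branched-chain aliphatic residues here: Leu26 (1).
The two groups share no amino acid, so total = 0 + 1 = 1.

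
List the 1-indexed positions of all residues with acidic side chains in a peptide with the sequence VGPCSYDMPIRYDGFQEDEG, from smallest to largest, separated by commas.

Aspartate (D) and glutamate (E) have carboxylic-acid side chains and are the acidic amino acids.
Matching residues: D7, D13, E17, D18, E19.

7, 13, 17, 18, 19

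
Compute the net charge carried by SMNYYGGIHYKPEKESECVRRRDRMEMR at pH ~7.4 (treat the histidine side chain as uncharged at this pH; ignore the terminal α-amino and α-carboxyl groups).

Near pH 7.4, K and R contribute +1 each, D and E contribute −1 each, and every other side chain (His included, as stated) is uncharged.
Positive (K, R): K11, K14, R20, R21, R22, R24, R28 → +7.
Negative (D, E): E13, E15, E17, D23, E26 → −5.
Net charge = (+7) + (−5) = +2.

+2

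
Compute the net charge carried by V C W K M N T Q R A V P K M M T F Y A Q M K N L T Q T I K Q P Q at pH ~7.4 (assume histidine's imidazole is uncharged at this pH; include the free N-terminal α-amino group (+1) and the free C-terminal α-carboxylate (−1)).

+5

Near pH 7.4, K and R contribute +1 each, D and E contribute −1 each, and every other side chain (His included, as stated) is uncharged.
Positive (K, R): K4, R9, K13, K22, K29 → +5.
Negative (D, E): none → −0.
The N-terminus (+1) and C-terminus (−1) cancel.
Net charge = (+5) + (−0) = +5.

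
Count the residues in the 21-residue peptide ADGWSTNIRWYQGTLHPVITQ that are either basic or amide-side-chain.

Basic: H, K, R. Amide-side-chain: N, Q.
Basic residues here: R9, H16 (2).
Amide-side-chain residues here: N7, Q12, Q21 (3).
The two groups share no amino acid, so total = 2 + 3 = 5.

5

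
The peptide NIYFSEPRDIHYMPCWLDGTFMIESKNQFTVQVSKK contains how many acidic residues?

4

Aspartate (D) and glutamate (E) have carboxylic-acid side chains and are the acidic amino acids.
Matching residues: E6, D9, D18, E24.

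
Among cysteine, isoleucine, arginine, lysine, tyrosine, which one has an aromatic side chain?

tyrosine

The aromatic amino acids are Phe (F, benzyl), Trp (W, indole), and Tyr (Y, phenol).
Of the listed options, only tyrosine belongs to this group.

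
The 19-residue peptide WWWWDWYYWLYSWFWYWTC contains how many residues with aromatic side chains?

The aromatic amino acids are Phe (F, benzyl), Trp (W, indole), and Tyr (Y, phenol).
Matching residues: W1, W2, W3, W4, W6, Y7, Y8, W9, Y11, W13, F14, W15, Y16, W17.

14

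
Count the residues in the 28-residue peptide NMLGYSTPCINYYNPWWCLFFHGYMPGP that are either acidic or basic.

Acidic: D, E. Basic: H, K, R.
Acidic residues here: none (0).
Basic residues here: H22 (1).
The two groups share no amino acid, so total = 0 + 1 = 1.

1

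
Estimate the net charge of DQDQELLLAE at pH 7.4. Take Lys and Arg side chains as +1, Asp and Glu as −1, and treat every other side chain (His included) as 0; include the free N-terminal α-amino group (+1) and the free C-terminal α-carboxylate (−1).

Positive (K, R): none → +0.
Negative (D, E): D1, D3, E5, E10 → −4.
The N-terminus (+1) and C-terminus (−1) cancel.
Net charge = (+0) + (−4) = −4.

-4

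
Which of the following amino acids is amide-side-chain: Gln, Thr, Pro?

Asparagine (N) and glutamine (Q) have uncharged amide side chains.
Of the listed options, only Gln belongs to this group.

Gln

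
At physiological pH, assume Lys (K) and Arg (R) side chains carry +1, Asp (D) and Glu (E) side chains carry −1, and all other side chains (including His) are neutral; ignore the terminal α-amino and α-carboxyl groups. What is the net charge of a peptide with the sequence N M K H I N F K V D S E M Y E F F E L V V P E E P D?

-5

Positive (K, R): K3, K8 → +2.
Negative (D, E): D10, E12, E15, E18, E23, E24, D26 → −7.
Net charge = (+2) + (−7) = −5.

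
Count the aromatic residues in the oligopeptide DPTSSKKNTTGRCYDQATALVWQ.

2

F, W, and Y each carry an aromatic ring on the side chain.
Matching residues: Y14, W22.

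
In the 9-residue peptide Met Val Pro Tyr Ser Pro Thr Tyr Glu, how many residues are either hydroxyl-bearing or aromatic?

Hydroxyl-bearing: S, T, Y. Aromatic: F, W, Y.
Hydroxyl-bearing residues here: Tyr4, Ser5, Thr7, Tyr8 (4).
Aromatic residues here: Tyr4, Tyr8 (2).
Y is in both groups, so the 2 Y residues must not be double-counted.
Total = 4 + 2 − 2 = 4.

4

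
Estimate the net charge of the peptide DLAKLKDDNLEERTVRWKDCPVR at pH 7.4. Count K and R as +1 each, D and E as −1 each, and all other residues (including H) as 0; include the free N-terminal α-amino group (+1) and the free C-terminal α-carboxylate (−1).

0

Positive (K, R): K4, K6, R13, R16, K18, R23 → +6.
Negative (D, E): D1, D7, D8, E11, E12, D19 → −6.
The N-terminus (+1) and C-terminus (−1) cancel.
Net charge = (+6) + (−6) = 0.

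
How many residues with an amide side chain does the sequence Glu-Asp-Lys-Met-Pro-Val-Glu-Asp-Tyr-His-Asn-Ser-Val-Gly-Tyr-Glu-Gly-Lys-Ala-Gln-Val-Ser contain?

2

The amide-side-chain residues are Asn (N) and Gln (Q).
Matching residues: Asn11, Gln20.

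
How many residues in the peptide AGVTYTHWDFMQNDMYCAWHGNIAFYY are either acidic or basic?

Acidic: D, E. Basic: H, K, R.
Acidic residues here: D9, D14 (2).
Basic residues here: H7, H20 (2).
The two groups share no amino acid, so total = 2 + 2 = 4.

4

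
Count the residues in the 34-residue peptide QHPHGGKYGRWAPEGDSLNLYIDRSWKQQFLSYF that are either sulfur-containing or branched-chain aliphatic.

Sulfur-containing: C, M. Branched-chain aliphatic: I, L, V.
Sulfur-containing residues here: none (0).
Branched-chain aliphatic residues here: L18, L20, I22, L31 (4).
The two groups share no amino acid, so total = 0 + 4 = 4.

4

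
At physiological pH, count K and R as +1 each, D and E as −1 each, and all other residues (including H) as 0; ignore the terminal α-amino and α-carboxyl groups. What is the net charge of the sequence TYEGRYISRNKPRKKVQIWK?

Positive (K, R): R5, R9, K11, R13, K14, K15, K20 → +7.
Negative (D, E): E3 → −1.
Net charge = (+7) + (−1) = +6.

+6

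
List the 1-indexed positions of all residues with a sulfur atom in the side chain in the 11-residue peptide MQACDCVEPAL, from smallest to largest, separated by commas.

Cysteine (C, thiol) and methionine (M, thioether) are the two sulfur-containing amino acids.
Matching residues: M1, C4, C6.

1, 4, 6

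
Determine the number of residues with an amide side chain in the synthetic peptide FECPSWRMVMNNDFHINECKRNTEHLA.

4

Asparagine (N) and glutamine (Q) have uncharged amide side chains.
Matching residues: N11, N12, N17, N22.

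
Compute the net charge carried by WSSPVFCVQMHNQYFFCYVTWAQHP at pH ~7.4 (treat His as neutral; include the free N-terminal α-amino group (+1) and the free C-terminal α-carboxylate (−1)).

0

At pH ~7.4 the Lys and Arg side chains are protonated (+1), the Asp and Glu side chains are deprotonated (−1), and with His taken as neutral all other side chains carry no charge.
Positive (K, R): none → +0.
Negative (D, E): none → −0.
The N-terminus (+1) and C-terminus (−1) cancel.
Net charge = (+0) + (−0) = 0.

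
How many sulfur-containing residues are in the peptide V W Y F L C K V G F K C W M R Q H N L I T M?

The sulfur-bearing residues are cysteine (–SH) and methionine (–S–CH₃).
Matching residues: C6, C12, M14, M22.

4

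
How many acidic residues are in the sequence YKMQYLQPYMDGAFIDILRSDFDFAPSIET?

5

Only D (aspartate) and E (glutamate) carry a side-chain carboxylic acid.
Matching residues: D11, D16, D21, D23, E29.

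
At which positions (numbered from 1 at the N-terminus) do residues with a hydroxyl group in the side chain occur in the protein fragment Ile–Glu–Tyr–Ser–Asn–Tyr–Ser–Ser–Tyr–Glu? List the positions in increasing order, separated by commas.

3, 4, 6, 7, 8, 9

Serine (S), threonine (T), and tyrosine (Y) each carry a hydroxyl group on the side chain.
Matching residues: Tyr3, Ser4, Tyr6, Ser7, Ser8, Tyr9.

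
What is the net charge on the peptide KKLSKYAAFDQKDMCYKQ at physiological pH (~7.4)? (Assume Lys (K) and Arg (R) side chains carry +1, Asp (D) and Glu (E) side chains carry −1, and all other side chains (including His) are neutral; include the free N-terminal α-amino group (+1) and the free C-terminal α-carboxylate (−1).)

Positive (K, R): K1, K2, K5, K12, K17 → +5.
Negative (D, E): D10, D13 → −2.
The N-terminus (+1) and C-terminus (−1) cancel.
Net charge = (+5) + (−2) = +3.

+3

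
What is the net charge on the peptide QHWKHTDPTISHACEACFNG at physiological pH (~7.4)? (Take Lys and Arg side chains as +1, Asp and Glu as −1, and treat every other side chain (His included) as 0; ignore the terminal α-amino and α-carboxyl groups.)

Positive (K, R): K4 → +1.
Negative (D, E): D7, E15 → −2.
Net charge = (+1) + (−2) = −1.

-1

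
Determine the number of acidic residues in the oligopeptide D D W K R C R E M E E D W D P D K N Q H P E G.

Aspartate (D) and glutamate (E) have carboxylic-acid side chains and are the acidic amino acids.
Matching residues: D1, D2, E8, E10, E11, D12, D14, D16, E22.

9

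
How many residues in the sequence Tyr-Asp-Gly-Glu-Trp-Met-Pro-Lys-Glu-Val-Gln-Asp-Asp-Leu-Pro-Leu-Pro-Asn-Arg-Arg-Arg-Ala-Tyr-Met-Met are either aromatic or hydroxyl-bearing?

3

Aromatic: F, W, Y. Hydroxyl-bearing: S, T, Y.
Aromatic residues here: Tyr1, Trp5, Tyr23 (3).
Hydroxyl-bearing residues here: Tyr1, Tyr23 (2).
Y is in both groups, so the 2 Y residues must not be double-counted.
Total = 3 + 2 − 2 = 3.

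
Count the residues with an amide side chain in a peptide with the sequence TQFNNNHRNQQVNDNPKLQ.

10

Only N (asparagine) and Q (glutamine) carry a side-chain carboxamide.
Matching residues: Q2, N4, N5, N6, N9, Q10, Q11, N13, N15, Q19.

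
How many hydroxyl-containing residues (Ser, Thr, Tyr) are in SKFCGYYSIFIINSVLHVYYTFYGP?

Matching residues: S1, Y6, Y7, S8, S14, Y19, Y20, T21, Y23.

9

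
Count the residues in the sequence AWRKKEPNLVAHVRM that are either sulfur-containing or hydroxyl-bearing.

1

Sulfur-containing: C, M. Hydroxyl-bearing: S, T, Y.
Sulfur-containing residues here: M15 (1).
Hydroxyl-bearing residues here: none (0).
The two groups share no amino acid, so total = 1 + 0 = 1.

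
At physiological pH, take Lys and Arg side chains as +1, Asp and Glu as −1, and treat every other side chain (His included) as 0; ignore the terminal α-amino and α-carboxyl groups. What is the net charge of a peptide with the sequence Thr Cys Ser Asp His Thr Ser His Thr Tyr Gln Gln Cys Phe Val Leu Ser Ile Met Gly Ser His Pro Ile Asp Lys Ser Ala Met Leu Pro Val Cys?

Positive (K, R): Lys26 → +1.
Negative (D, E): Asp4, Asp25 → −2.
Net charge = (+1) + (−2) = −1.

-1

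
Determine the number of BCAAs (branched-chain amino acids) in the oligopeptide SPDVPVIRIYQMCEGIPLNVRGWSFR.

7

The BCAAs are Val, Leu, and Ile — aliphatic side chains with a branch point.
Matching residues: V4, V6, I7, I9, I16, L18, V20.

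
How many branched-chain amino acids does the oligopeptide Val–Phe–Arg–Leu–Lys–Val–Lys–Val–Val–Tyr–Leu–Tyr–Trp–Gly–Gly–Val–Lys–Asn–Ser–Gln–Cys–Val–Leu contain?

The BCAAs are Val, Leu, and Ile — aliphatic side chains with a branch point.
Matching residues: Val1, Leu4, Val6, Val8, Val9, Leu11, Val16, Val22, Leu23.

9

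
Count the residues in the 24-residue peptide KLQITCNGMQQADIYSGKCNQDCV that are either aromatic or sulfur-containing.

Aromatic: F, W, Y. Sulfur-containing: C, M.
Aromatic residues here: Y15 (1).
Sulfur-containing residues here: C6, M9, C19, C23 (4).
The two groups share no amino acid, so total = 1 + 4 = 5.

5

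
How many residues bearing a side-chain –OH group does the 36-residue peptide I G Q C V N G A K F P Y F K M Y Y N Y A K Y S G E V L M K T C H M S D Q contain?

8

S, T, and Y are the three residues with a side-chain hydroxyl.
Matching residues: Y12, Y16, Y17, Y19, Y22, S23, T30, S34.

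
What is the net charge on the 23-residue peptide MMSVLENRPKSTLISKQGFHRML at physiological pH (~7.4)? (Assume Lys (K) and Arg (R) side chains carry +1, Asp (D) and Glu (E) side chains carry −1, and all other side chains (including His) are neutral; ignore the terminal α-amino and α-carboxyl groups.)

+3

Positive (K, R): R8, K10, K16, R21 → +4.
Negative (D, E): E6 → −1.
Net charge = (+4) + (−1) = +3.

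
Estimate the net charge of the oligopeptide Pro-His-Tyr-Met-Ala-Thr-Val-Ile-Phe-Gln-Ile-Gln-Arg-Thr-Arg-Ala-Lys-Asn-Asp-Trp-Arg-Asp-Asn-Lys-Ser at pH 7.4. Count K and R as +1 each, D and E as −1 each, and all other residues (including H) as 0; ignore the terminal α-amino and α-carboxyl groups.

Positive (K, R): Arg13, Arg15, Lys17, Arg21, Lys24 → +5.
Negative (D, E): Asp19, Asp22 → −2.
Net charge = (+5) + (−2) = +3.

+3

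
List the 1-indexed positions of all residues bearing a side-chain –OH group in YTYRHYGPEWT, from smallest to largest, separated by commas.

1, 2, 3, 6, 11

Serine (S), threonine (T), and tyrosine (Y) each carry a hydroxyl group on the side chain.
Matching residues: Y1, T2, Y3, Y6, T11.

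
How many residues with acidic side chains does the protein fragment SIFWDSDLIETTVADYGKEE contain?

6

The acidic residues are Asp (D) and Glu (E), whose side chains end in a carboxylate group.
Matching residues: D5, D7, E10, D15, E19, E20.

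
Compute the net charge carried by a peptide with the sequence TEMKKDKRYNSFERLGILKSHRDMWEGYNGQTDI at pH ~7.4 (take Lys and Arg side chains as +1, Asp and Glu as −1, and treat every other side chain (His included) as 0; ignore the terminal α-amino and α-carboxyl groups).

Positive (K, R): K4, K5, K7, R8, R14, K19, R22 → +7.
Negative (D, E): E2, D6, E13, D23, E26, D33 → −6.
Net charge = (+7) + (−6) = +1.

+1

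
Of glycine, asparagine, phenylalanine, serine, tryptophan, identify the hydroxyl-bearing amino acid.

serine

S, T, and Y are the three residues with a side-chain hydroxyl.
Of the listed options, only serine belongs to this group.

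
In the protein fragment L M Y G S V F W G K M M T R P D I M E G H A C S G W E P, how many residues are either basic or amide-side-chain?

Basic: H, K, R. Amide-side-chain: N, Q.
Basic residues here: K10, R14, H21 (3).
Amide-side-chain residues here: none (0).
The two groups share no amino acid, so total = 3 + 0 = 3.

3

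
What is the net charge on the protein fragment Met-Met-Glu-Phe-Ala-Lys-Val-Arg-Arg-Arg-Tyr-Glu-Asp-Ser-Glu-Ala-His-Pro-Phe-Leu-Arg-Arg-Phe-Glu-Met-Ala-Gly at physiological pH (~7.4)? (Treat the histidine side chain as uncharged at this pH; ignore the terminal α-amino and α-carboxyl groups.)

Near pH 7.4, K and R contribute +1 each, D and E contribute −1 each, and every other side chain (His included, as stated) is uncharged.
Positive (K, R): Lys6, Arg8, Arg9, Arg10, Arg21, Arg22 → +6.
Negative (D, E): Glu3, Glu12, Asp13, Glu15, Glu24 → −5.
Net charge = (+6) + (−5) = +1.

+1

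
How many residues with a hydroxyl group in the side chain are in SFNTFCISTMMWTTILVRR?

6

The –OH-bearing residues are Ser, Thr (aliphatic alcohols), and Tyr (phenol).
Matching residues: S1, T4, S8, T9, T13, T14.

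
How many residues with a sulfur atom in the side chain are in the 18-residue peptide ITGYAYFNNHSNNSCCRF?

The sulfur-bearing residues are cysteine (–SH) and methionine (–S–CH₃).
Matching residues: C15, C16.

2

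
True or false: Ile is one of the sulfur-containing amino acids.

False

Only Cys (C) and Met (M) have a sulfur atom in the side chain.
Isoleucine is not in this group.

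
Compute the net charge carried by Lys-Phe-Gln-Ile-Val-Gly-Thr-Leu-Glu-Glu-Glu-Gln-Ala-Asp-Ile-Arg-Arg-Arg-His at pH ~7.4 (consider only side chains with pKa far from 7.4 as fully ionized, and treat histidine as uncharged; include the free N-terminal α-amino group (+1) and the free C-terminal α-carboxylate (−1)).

0

Near pH 7.4, K and R contribute +1 each, D and E contribute −1 each, and every other side chain (His included, as stated) is uncharged.
Positive (K, R): Lys1, Arg16, Arg17, Arg18 → +4.
Negative (D, E): Glu9, Glu10, Glu11, Asp14 → −4.
The N-terminus (+1) and C-terminus (−1) cancel.
Net charge = (+4) + (−4) = 0.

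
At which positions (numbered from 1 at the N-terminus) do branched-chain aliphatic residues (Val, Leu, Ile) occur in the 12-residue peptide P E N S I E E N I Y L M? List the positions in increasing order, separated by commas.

Matching residues: I5, I9, L11.

5, 9, 11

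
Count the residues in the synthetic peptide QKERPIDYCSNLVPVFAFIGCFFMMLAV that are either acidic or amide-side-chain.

Acidic: D, E. Amide-side-chain: N, Q.
Acidic residues here: E3, D7 (2).
Amide-side-chain residues here: Q1, N11 (2).
The two groups share no amino acid, so total = 2 + 2 = 4.

4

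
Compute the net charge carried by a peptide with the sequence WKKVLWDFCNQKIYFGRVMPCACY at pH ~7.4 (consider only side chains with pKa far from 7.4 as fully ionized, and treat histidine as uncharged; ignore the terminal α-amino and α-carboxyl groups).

Near pH 7.4, K and R contribute +1 each, D and E contribute −1 each, and every other side chain (His included, as stated) is uncharged.
Positive (K, R): K2, K3, K12, R17 → +4.
Negative (D, E): D7 → −1.
Net charge = (+4) + (−1) = +3.

+3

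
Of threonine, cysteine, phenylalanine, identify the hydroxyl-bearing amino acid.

threonine

The –OH-bearing residues are Ser, Thr (aliphatic alcohols), and Tyr (phenol).
Of the listed options, only threonine belongs to this group.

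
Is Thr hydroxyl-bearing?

Yes

The –OH-bearing residues are Ser, Thr (aliphatic alcohols), and Tyr (phenol).
Threonine is in this group.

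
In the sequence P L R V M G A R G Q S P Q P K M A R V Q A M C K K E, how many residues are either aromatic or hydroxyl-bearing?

1

Aromatic: F, W, Y. Hydroxyl-bearing: S, T, Y.
Aromatic residues here: none (0).
Hydroxyl-bearing residues here: S11 (1).
(Y belongs to both groups, but none appear in this sequence.) Total = 0 + 1 = 1.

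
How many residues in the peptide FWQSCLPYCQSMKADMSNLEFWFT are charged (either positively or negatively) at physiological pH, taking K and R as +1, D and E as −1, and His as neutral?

3

Charged side chains at pH ~7.4: K, R (positive); D, E (negative).
Matching residues: K13, D15, E20.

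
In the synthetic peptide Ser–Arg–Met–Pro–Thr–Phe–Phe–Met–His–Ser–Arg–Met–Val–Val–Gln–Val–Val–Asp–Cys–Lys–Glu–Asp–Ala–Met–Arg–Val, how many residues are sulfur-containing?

5

The sulfur-bearing residues are cysteine (–SH) and methionine (–S–CH₃).
Matching residues: Met3, Met8, Met12, Cys19, Met24.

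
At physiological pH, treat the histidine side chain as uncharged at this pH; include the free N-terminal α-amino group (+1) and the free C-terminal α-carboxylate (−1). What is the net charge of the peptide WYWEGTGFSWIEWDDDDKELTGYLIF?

-6

At pH ~7.4 the Lys and Arg side chains are protonated (+1), the Asp and Glu side chains are deprotonated (−1), and with His taken as neutral all other side chains carry no charge.
Positive (K, R): K18 → +1.
Negative (D, E): E4, E12, D14, D15, D16, D17, E19 → −7.
The N-terminus (+1) and C-terminus (−1) cancel.
Net charge = (+1) + (−7) = −6.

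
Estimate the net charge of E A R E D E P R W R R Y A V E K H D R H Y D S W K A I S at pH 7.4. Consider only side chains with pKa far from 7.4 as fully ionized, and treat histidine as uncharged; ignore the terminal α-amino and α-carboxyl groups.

0

Near pH 7.4, K and R contribute +1 each, D and E contribute −1 each, and every other side chain (His included, as stated) is uncharged.
Positive (K, R): R3, R8, R10, R11, K16, R19, K25 → +7.
Negative (D, E): E1, E4, D5, E6, E15, D18, D22 → −7.
Net charge = (+7) + (−7) = 0.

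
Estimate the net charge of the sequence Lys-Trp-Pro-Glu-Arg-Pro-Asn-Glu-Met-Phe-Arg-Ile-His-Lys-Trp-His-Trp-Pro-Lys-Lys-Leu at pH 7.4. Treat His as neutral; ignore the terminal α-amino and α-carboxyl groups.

+4

Near pH 7.4, K and R contribute +1 each, D and E contribute −1 each, and every other side chain (His included, as stated) is uncharged.
Positive (K, R): Lys1, Arg5, Arg11, Lys14, Lys19, Lys20 → +6.
Negative (D, E): Glu4, Glu8 → −2.
Net charge = (+6) + (−2) = +4.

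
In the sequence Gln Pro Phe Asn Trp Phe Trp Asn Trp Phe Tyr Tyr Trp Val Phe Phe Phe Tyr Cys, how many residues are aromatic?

Phenylalanine (F), tryptophan (W), and tyrosine (Y) have aromatic ring side chains.
Matching residues: Phe3, Trp5, Phe6, Trp7, Trp9, Phe10, Tyr11, Tyr12, Trp13, Phe15, Phe16, Phe17, Tyr18.

13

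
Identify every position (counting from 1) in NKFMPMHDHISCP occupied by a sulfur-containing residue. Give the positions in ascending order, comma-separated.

The sulfur-bearing residues are cysteine (–SH) and methionine (–S–CH₃).
Matching residues: M4, M6, C12.

4, 6, 12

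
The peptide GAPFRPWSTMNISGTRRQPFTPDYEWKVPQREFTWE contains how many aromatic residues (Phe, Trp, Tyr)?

7

Matching residues: F4, W7, F20, Y24, W26, F33, W35.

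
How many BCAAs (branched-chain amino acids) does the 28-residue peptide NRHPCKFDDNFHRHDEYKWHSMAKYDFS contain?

0

The BCAAs are Val, Leu, and Ile — aliphatic side chains with a branch point.
None of the 28 residues belong to this group.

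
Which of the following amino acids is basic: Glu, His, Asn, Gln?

Lysine (K), arginine (R), and histidine (H) have basic, nitrogen-containing side chains.
Of the listed options, only His belongs to this group.

His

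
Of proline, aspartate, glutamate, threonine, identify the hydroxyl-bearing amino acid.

S, T, and Y are the three residues with a side-chain hydroxyl.
Of the listed options, only threonine belongs to this group.

threonine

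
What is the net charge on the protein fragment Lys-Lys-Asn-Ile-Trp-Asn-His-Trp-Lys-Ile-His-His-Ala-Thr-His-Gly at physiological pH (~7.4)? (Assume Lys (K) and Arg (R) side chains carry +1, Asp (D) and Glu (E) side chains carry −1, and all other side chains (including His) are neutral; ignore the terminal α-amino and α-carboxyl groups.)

+3

Positive (K, R): Lys1, Lys2, Lys9 → +3.
Negative (D, E): none → −0.
Net charge = (+3) + (−0) = +3.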